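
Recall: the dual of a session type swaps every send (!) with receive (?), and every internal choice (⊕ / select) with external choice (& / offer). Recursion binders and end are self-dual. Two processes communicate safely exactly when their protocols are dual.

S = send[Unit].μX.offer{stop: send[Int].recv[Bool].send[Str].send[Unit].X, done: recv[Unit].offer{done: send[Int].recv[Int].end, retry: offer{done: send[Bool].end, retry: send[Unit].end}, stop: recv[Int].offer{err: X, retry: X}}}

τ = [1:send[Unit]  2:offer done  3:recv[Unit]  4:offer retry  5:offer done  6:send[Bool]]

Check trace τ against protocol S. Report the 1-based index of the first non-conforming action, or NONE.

NONE

@1 send[Unit]  ok  state: μX.…
@2 offer done  ok  state: recv[Unit].offer{done: send[Int].recv[Int].end, retry: offer{done: send[Bool].end, retry: send[Unit].end}, stop: recv[Int].offer{err: μX.…, retry: μX.…}}
@3 recv[Unit]  ok  state: offer{done: send[Int].recv[Int].end, retry: offer{done: send[Bool].end, retry: send[Unit].end}, stop: recv[Int].offer{err: μX.…, retry: μX.…}}
@4 offer retry  ok  state: offer{done: send[Bool].end, retry: send[Unit].end}
@5 offer done  ok  state: send[Bool].end
@6 send[Bool]  ok  state: end
trace exhausted — no violation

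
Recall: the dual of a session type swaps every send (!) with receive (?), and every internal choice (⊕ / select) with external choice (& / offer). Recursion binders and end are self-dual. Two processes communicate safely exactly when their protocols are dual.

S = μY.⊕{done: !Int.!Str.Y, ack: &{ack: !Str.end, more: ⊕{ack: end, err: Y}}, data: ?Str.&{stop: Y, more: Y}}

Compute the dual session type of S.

μY → μY  (rec unchanged)
  ⊕{done,ack,data} → &{done,ack,data}  (⊕→&)
    case done:
      !Int → ?Int
        !Str → ?Str
          dual(Y) = Y
    case ack:
      &{ack,more} → ⊕{ack,more}  (&→⊕)
        case ack:
          !Str → ?Str
            dual(end) = end
        case more:
          ⊕{ack,err} → &{ack,err}  (⊕→&)
            case ack:
              dual(end) = end
            case err:
              dual(Y) = Y
    case data:
      ?Str → !Str
        &{stop,more} → ⊕{stop,more}  (&→⊕)
          case stop:
            dual(Y) = Y
          case more:
            dual(Y) = Y

μY.&{done: ?Int.?Str.Y, ack: ⊕{ack: ?Str.end, more: &{ack: end, err: Y}}, data: !Str.⊕{stop: Y, more: Y}}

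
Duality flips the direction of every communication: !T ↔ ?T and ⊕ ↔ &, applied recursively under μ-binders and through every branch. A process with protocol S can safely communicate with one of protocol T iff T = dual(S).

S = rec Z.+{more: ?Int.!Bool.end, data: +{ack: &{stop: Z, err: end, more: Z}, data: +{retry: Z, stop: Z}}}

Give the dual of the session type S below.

rec Z.&{more: !Int.?Bool.end, data: &{ack: +{stop: Z, err: end, more: Z}, data: &{retry: Z, stop: Z}}}

rec Z ↦ rec Z  (binder kept)
  +{more,data} ↦ &{more,data}  (select→offer)
    • more:
      ?Int ↦ !Int
        !Bool ↦ ?Bool
          dual(end) = end
    • data:
      +{ack,data} ↦ &{ack,data}  (select→offer)
        • ack:
          &{stop,err,more} ↦ +{stop,err,more}  (external→internal)
            • stop:
              dual(Z) = Z
            • err:
              dual(end) = end
            • more:
              dual(Z) = Z
        • data:
          +{retry,stop} ↦ &{retry,stop}  (select→offer)
            • retry:
              dual(Z) = Z
            • stop:
              dual(Z) = Z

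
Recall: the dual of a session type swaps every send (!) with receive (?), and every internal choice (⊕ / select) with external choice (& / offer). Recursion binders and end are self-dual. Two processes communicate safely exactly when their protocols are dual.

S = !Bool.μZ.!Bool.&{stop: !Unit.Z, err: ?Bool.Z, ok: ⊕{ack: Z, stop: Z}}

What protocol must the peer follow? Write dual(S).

!Bool ↦ ?Bool
  μZ ↦ μZ  (rec unchanged)
    !Bool ↦ ?Bool
      &{stop,err,ok} ↦ ⊕{stop,err,ok}  (external→internal)
        [stop]
          !Unit ↦ ?Unit
            Z ↦ Z
        [err]
          ?Bool ↦ !Bool
            Z ↦ Z
        [ok]
          ⊕{ack,stop} ↦ &{ack,stop}  (⊕→&)
            [ack]
              Z ↦ Z
            [stop]
              Z ↦ Z

?Bool.μZ.?Bool.⊕{stop: ?Unit.Z, err: !Bool.Z, ok: &{ack: Z, stop: Z}}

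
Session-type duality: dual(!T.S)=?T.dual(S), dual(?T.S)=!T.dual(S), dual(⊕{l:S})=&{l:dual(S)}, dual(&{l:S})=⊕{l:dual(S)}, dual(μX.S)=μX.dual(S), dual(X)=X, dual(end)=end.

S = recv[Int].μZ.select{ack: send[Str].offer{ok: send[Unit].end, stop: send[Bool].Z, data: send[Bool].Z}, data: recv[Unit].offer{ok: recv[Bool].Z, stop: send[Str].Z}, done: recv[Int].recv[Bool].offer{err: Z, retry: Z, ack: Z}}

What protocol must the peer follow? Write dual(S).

send[Int].μZ.offer{ack: recv[Str].select{ok: recv[Unit].end, stop: recv[Bool].Z, data: recv[Bool].Z}, data: send[Unit].select{ok: send[Bool].Z, stop: recv[Str].Z}, done: send[Int].send[Bool].select{err: Z, retry: Z, ack: Z}}

recv[Int] → send[Int]
  μZ → μZ  (binder kept)
    select{ack,data,done} → offer{ack,data,done}  (select→offer)
      [ack]
        send[Str] → recv[Str]
          offer{ok,stop,data} → select{ok,stop,data}  (external→internal)
            [ok]
              send[Unit] → recv[Unit]
                end self-dual
            [stop]
              send[Bool] → recv[Bool]
                Z self-dual
            [data]
              send[Bool] → recv[Bool]
                Z self-dual
      [data]
        recv[Unit] → send[Unit]
          offer{ok,stop} → select{ok,stop}  (external→internal)
            [ok]
              recv[Bool] → send[Bool]
                Z self-dual
            [stop]
              send[Str] → recv[Str]
                Z self-dual
      [done]
        recv[Int] → send[Int]
          recv[Bool] → send[Bool]
            offer{err,retry,ack} → select{err,retry,ack}  (external→internal)
              [err]
                Z self-dual
              [retry]
                Z self-dual
              [ack]
                Z self-dual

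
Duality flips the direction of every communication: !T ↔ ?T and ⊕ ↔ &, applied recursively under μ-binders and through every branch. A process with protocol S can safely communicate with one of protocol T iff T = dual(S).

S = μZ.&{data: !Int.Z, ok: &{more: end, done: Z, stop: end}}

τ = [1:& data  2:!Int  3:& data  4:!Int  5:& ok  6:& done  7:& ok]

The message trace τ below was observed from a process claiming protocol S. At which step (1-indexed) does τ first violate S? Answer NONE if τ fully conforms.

NONE

@1 & data  ✓  residual = !Int.μZ.…
@2 !Int  ✓  residual = μZ.…
@3 & data  ✓  residual = !Int.μZ.…
@4 !Int  ✓  residual = μZ.…
@5 & ok  ✓  residual = &{more: end, done: μZ.…, stop: end}
@6 & done  ✓  residual = μZ.…
@7 & ok  ✓  residual = &{more: end, done: μZ.…, stop: end}
τ conforms to S (length 7)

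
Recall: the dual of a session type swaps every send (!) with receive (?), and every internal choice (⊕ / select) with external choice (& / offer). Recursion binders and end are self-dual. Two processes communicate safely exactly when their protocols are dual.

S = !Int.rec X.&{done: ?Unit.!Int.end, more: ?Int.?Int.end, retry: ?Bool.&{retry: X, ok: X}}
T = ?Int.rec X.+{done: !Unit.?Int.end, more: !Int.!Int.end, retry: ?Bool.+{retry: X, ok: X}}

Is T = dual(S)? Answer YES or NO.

NO

!Int ‖ ?Int  ✓
  rec X ‖ rec X  ✓ (rec unchanged)
    &{done,more,retry} ‖ +{done,more,retry}  ✓ label sets agree
      case done:
        ?Unit ‖ !Unit  ✓
          !Int ‖ ?Int  ✓
            end ‖ end  ✓
      case more:
        ?Int ‖ !Int  ✓
          ?Int ‖ !Int  ✓
            end ‖ end  ✓
      case retry:
        ?Bool ‖ ?Bool  ✗ same direction on both sides — not dual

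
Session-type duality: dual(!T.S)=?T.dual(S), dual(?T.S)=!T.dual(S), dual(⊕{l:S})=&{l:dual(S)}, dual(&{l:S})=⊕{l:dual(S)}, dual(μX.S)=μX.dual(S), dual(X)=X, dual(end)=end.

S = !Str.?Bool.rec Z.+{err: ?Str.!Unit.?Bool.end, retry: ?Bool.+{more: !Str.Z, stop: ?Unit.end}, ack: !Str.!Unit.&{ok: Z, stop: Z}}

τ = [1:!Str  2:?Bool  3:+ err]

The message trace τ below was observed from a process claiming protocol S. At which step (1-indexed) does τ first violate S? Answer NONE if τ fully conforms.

NONE

@1 !Str  match  residual = ?Bool.rec Z.…
@2 ?Bool  match  residual = rec Z.…
@3 + err  match  residual = ?Str.!Unit.?Bool.end
all 3 steps conform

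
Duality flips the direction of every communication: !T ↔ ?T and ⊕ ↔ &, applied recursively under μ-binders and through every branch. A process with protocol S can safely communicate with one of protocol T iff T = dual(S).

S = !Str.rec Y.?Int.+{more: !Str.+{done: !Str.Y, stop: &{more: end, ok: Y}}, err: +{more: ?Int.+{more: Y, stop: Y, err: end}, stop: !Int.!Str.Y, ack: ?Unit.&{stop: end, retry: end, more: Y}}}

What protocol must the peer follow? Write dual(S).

!Str → ?Str
  rec Y → rec Y  (rec unchanged)
    ?Int → !Int
      +{more,err} → &{more,err}  (select→offer)
        • more:
          !Str → ?Str
            +{done,stop} → &{done,stop}  (select→offer)
              • done:
                !Str → ?Str
                  Y self-dual
              • stop:
                &{more,ok} → +{more,ok}  (external→internal)
                  • more:
                    end self-dual
                  • ok:
                    Y self-dual
        • err:
          +{more,stop,ack} → &{more,stop,ack}  (select→offer)
            • more:
              ?Int → !Int
                +{more,stop,err} → &{more,stop,err}  (select→offer)
                  • more:
                    Y self-dual
                  • stop:
                    Y self-dual
                  • err:
                    end self-dual
            • stop:
              !Int → ?Int
                !Str → ?Str
                  Y self-dual
            • ack:
              ?Unit → !Unit
                &{stop,retry,more} → +{stop,retry,more}  (external→internal)
                  • stop:
                    end self-dual
                  • retry:
                    end self-dual
                  • more:
                    Y self-dual

?Str.rec Y.!Int.&{more: ?Str.&{done: ?Str.Y, stop: +{more: end, ok: Y}}, err: &{more: !Int.&{more: Y, stop: Y, err: end}, stop: ?Int.?Str.Y, ack: !Unit.+{stop: end, retry: end, more: Y}}}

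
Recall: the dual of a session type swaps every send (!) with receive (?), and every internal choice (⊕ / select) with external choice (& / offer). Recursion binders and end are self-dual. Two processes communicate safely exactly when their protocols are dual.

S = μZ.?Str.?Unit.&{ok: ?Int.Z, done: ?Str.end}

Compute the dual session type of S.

μZ → μZ  (rec unchanged)
  ?Str → !Str
    ?Unit → !Unit
      &{ok,done} → ⊕{ok,done}  (offer→select)
        case ok:
          ?Int → !Int
            dual(Z) = Z
        case done:
          ?Str → !Str
            dual(end) = end

μZ.!Str.!Unit.⊕{ok: !Int.Z, done: !Str.end}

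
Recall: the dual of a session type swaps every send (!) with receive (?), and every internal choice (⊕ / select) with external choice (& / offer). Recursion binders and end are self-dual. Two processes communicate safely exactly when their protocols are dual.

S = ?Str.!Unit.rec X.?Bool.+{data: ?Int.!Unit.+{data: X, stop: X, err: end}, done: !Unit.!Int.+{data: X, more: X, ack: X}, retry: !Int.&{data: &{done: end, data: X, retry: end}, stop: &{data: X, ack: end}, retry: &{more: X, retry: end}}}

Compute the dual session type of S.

?Str → !Str
  !Unit → ?Unit
    rec X → rec X  (binder kept)
      ?Bool → !Bool
        +{data,done,retry} → &{data,done,retry}  (⊕→&)
          case data:
            ?Int → !Int
              !Unit → ?Unit
                +{data,stop,err} → &{data,stop,err}  (⊕→&)
                  case data:
                    dual(X) = X
                  case stop:
                    dual(X) = X
                  case err:
                    dual(end) = end
          case done:
            !Unit → ?Unit
              !Int → ?Int
                +{data,more,ack} → &{data,more,ack}  (⊕→&)
                  case data:
                    dual(X) = X
                  case more:
                    dual(X) = X
                  case ack:
                    dual(X) = X
          case retry:
            !Int → ?Int
              &{data,stop,retry} → +{data,stop,retry}  (external→internal)
                case data:
                  &{done,data,retry} → +{done,data,retry}  (external→internal)
                    case done:
                      dual(end) = end
                    case data:
                      dual(X) = X
                    case retry:
                      dual(end) = end
                case stop:
                  &{data,ack} → +{data,ack}  (external→internal)
                    case data:
                      dual(X) = X
                    case ack:
                      dual(end) = end
                case retry:
                  &{more,retry} → +{more,retry}  (external→internal)
                    case more:
                      dual(X) = X
                    case retry:
                      dual(end) = end

!Str.?Unit.rec X.!Bool.&{data: !Int.?Unit.&{data: X, stop: X, err: end}, done: ?Unit.?Int.&{data: X, more: X, ack: X}, retry: ?Int.+{data: +{done: end, data: X, retry: end}, stop: +{data: X, ack: end}, retry: +{more: X, retry: end}}}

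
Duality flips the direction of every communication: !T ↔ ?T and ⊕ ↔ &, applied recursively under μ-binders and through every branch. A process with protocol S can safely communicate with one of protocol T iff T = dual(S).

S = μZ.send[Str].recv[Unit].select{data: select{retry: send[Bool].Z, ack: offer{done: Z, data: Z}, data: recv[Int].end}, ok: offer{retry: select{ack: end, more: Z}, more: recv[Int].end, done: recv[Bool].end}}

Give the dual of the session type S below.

μZ.recv[Str].send[Unit].offer{data: offer{retry: recv[Bool].Z, ack: select{done: Z, data: Z}, data: send[Int].end}, ok: select{retry: offer{ack: end, more: Z}, more: send[Int].end, done: send[Bool].end}}

μZ ↦ μZ  (rec unchanged)
  send[Str] ↦ recv[Str]
    recv[Unit] ↦ send[Unit]
      select{data,ok} ↦ offer{data,ok}  (select→offer)
        [data]
          select{retry,ack,data} ↦ offer{retry,ack,data}  (select→offer)
            [retry]
              send[Bool] ↦ recv[Bool]
                Z ↦ Z
            [ack]
              offer{done,data} ↦ select{done,data}  (&→⊕)
                [done]
                  Z ↦ Z
                [data]
                  Z ↦ Z
            [data]
              recv[Int] ↦ send[Int]
                end ↦ end
        [ok]
          offer{retry,more,done} ↦ select{retry,more,done}  (&→⊕)
            [retry]
              select{ack,more} ↦ offer{ack,more}  (select→offer)
                [ack]
                  end ↦ end
                [more]
                  Z ↦ Z
            [more]
              recv[Int] ↦ send[Int]
                end ↦ end
            [done]
              recv[Bool] ↦ send[Bool]
                end ↦ end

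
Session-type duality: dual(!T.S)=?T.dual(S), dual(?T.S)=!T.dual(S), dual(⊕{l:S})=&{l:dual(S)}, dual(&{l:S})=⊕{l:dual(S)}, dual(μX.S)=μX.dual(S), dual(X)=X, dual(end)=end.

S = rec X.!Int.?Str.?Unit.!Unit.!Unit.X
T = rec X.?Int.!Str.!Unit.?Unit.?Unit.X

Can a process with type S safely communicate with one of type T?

YES

rec X ‖ rec X  ✓ (rec unchanged)
  !Int ‖ ?Int  ✓
    ?Str ‖ !Str  ✓
      ?Unit ‖ !Unit  ✓
        !Unit ‖ ?Unit  ✓
          !Unit ‖ ?Unit  ✓
            X ‖ X  ✓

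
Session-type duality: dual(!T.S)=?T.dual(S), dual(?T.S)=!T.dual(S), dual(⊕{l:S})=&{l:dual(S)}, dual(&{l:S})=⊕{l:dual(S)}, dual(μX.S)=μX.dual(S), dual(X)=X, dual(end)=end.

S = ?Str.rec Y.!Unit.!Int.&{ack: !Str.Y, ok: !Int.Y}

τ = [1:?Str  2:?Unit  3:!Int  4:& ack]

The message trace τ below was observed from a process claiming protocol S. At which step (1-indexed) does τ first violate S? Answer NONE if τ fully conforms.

step 1: ?Str  match  now at rec Y.…
step 2: got ?Unit, protocol expects !Unit  ✗

2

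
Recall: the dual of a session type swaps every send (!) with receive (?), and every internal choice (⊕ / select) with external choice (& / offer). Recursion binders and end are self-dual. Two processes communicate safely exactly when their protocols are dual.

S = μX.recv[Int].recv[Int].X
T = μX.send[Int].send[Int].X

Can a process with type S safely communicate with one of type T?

μX vs μX  ok (rec unchanged)
  recv[Int] vs send[Int]  ok
    recv[Int] vs send[Int]  ok
      X vs X  ok

YES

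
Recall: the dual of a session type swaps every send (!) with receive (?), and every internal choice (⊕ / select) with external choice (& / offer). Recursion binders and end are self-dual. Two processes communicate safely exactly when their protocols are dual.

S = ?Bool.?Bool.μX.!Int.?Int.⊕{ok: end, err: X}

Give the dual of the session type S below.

!Bool.!Bool.μX.?Int.!Int.&{ok: end, err: X}

?Bool ↦ !Bool
  ?Bool ↦ !Bool
    μX ↦ μX  (binder kept)
      !Int ↦ ?Int
        ?Int ↦ !Int
          ⊕{ok,err} ↦ &{ok,err}  (internal→external)
            [ok]
              end ↦ end
            [err]
              X ↦ X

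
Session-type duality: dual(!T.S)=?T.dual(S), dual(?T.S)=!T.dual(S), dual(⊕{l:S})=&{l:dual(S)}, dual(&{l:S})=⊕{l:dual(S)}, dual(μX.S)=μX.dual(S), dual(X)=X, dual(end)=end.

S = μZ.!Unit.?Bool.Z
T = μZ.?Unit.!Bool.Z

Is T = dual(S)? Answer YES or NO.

μZ ‖ μZ  ✓ (rec unchanged)
  !Unit ‖ ?Unit  ✓
    ?Bool ‖ !Bool  ✓
      Z ‖ Z  ✓

YES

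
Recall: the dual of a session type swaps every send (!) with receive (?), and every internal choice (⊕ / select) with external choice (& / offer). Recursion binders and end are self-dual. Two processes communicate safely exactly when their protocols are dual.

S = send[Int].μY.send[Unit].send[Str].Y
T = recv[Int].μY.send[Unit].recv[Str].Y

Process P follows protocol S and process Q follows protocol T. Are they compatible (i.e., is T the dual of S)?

send[Int] ‖ recv[Int]  match
  μY ‖ μY  match (μ self-dual)
    send[Unit] ‖ send[Unit]  ✗ same direction on both sides — not dual

NO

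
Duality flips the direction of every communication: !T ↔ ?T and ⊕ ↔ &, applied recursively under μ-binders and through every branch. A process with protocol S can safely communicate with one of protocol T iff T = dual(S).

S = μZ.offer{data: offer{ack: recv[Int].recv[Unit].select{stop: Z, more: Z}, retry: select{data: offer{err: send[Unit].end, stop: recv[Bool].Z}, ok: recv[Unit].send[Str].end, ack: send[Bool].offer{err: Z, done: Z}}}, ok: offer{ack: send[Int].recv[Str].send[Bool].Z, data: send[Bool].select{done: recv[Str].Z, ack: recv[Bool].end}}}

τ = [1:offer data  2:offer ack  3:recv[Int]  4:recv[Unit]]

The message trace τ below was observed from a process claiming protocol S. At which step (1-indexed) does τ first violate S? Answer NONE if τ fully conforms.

NONE

[1] offer data  ok  now at offer{ack: recv[Int].recv[Unit].select{stop: μZ.…, more: μZ.…}, retry: select{data: offer{err: send[Unit].end, stop: recv[Bool].μZ.…}, ok: recv[Unit].send[Str].end, ack: send[Bool].offer{err: μZ.…, done: μZ.…}}}
[2] offer ack  ok  now at recv[Int].recv[Unit].select{stop: μZ.…, more: μZ.…}
[3] recv[Int]  ok  now at recv[Unit].select{stop: μZ.…, more: μZ.…}
[4] recv[Unit]  ok  now at select{stop: μZ.…, more: μZ.…}
trace exhausted — no violation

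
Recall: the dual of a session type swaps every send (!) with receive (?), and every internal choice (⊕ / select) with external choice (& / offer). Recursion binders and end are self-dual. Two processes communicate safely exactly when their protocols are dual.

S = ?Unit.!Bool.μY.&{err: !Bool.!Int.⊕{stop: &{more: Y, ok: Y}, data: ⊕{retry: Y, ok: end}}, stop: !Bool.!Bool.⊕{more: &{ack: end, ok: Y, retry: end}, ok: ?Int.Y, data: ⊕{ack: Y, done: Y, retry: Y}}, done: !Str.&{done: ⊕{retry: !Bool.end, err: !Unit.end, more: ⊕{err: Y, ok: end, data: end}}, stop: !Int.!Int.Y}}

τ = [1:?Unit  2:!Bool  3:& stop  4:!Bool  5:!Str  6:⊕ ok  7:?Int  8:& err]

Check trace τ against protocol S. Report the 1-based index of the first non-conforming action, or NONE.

step 1: ?Unit  ✓  now at !Bool.μY.…
step 2: !Bool  ✓  now at μY.…
step 3: & stop  ✓  now at !Bool.!Bool.⊕{more: &{ack: end, ok: μY.…, retry: end}, ok: ?Int.μY.…, data: ⊕{ack: μY.…, done: μY.…, retry: μY.…}}
step 4: !Bool  ✓  now at !Bool.⊕{more: &{ack: end, ok: μY.…, retry: end}, ok: ?Int.μY.…, data: ⊕{ack: μY.…, done: μY.…, retry: μY.…}}
step 5: got !Str, protocol expects !Bool  ✗

5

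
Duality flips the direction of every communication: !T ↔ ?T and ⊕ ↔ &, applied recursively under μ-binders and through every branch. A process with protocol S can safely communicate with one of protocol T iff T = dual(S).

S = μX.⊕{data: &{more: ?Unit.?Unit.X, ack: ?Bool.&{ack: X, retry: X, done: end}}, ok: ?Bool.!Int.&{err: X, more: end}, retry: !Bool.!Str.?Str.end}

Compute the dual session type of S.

μX → μX  (rec unchanged)
  ⊕{data,ok,retry} → &{data,ok,retry}  (internal→external)
    [data]
      &{more,ack} → ⊕{more,ack}  (offer→select)
        [more]
          ?Unit → !Unit
            ?Unit → !Unit
              X self-dual
        [ack]
          ?Bool → !Bool
            &{ack,retry,done} → ⊕{ack,retry,done}  (offer→select)
              [ack]
                X self-dual
              [retry]
                X self-dual
              [done]
                end self-dual
    [ok]
      ?Bool → !Bool
        !Int → ?Int
          &{err,more} → ⊕{err,more}  (offer→select)
            [err]
              X self-dual
            [more]
              end self-dual
    [retry]
      !Bool → ?Bool
        !Str → ?Str
          ?Str → !Str
            end self-dual

μX.&{data: ⊕{more: !Unit.!Unit.X, ack: !Bool.⊕{ack: X, retry: X, done: end}}, ok: !Bool.?Int.⊕{err: X, more: end}, retry: ?Bool.?Str.!Str.end}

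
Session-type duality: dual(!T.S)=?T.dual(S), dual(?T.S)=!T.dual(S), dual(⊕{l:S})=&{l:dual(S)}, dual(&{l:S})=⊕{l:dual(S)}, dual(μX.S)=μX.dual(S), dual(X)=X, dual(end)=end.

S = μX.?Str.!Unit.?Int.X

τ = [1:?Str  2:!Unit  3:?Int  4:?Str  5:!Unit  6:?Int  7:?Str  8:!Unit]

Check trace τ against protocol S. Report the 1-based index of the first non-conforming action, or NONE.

[1] ?Str  match  now at !Unit.?Int.μX.…
[2] !Unit  match  now at ?Int.μX.…
[3] ?Int  match  now at μX.…
[4] ?Str  match  now at !Unit.?Int.μX.…
[5] !Unit  match  now at ?Int.μX.…
[6] ?Int  match  now at μX.…
[7] ?Str  match  now at !Unit.?Int.μX.…
[8] !Unit  match  now at ?Int.μX.…
all 8 steps conform

NONE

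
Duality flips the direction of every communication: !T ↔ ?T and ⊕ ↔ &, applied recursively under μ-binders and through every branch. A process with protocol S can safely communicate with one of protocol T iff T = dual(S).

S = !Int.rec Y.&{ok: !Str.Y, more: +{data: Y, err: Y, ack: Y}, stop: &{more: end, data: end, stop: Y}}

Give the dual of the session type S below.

?Int.rec Y.+{ok: ?Str.Y, more: &{data: Y, err: Y, ack: Y}, stop: +{more: end, data: end, stop: Y}}

!Int → ?Int
  rec Y → rec Y  (μ self-dual)
    &{ok,more,stop} → +{ok,more,stop}  (offer→select)
      • ok:
        !Str → ?Str
          dual(Y) = Y
      • more:
        +{data,err,ack} → &{data,err,ack}  (internal→external)
          • data:
            dual(Y) = Y
          • err:
            dual(Y) = Y
          • ack:
            dual(Y) = Y
      • stop:
        &{more,data,stop} → +{more,data,stop}  (offer→select)
          • more:
            dual(end) = end
          • data:
            dual(end) = end
          • stop:
            dual(Y) = Y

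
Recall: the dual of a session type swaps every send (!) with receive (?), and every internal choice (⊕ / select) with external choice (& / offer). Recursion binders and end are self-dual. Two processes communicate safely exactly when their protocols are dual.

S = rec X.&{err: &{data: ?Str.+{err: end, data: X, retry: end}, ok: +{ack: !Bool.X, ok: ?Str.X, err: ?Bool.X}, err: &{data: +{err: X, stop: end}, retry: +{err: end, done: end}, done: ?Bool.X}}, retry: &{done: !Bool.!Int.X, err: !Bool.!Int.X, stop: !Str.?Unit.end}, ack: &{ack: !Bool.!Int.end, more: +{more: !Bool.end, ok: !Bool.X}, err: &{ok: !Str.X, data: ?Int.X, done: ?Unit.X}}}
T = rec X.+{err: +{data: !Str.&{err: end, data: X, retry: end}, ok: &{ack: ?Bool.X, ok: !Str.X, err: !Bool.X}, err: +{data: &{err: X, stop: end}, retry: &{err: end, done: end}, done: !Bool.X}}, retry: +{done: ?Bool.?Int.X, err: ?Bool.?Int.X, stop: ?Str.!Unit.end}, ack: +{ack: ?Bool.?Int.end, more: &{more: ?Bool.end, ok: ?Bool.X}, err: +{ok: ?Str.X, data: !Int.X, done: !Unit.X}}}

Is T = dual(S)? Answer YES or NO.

YES

rec X | rec X  ✓ (binder kept)
  &{err,retry,ack} | +{err,retry,ack}  ✓ label sets agree
    case err:
      &{data,ok,err} | +{data,ok,err}  ✓ label sets agree
        case data:
          ?Str | !Str  ✓
            +{err,data,retry} | &{err,data,retry}  ✓ label sets agree
              case err:
                end | end  ✓
              case data:
                X | X  ✓
              case retry:
                end | end  ✓
        case ok:
          +{ack,ok,err} | &{ack,ok,err}  ✓ label sets agree
            case ack:
              !Bool | ?Bool  ✓
                X | X  ✓
            case ok:
              ?Str | !Str  ✓
                X | X  ✓
            case err:
              ?Bool | !Bool  ✓
                X | X  ✓
        case err:
          &{data,retry,done} | +{data,retry,done}  ✓ label sets agree
            case data:
              +{err,stop} | &{err,stop}  ✓ label sets agree
                case err:
                  X | X  ✓
                case stop:
                  end | end  ✓
            case retry:
              +{err,done} | &{err,done}  ✓ label sets agree
                case err:
                  end | end  ✓
                case done:
                  end | end  ✓
            case done:
              ?Bool | !Bool  ✓
                X | X  ✓
    case retry:
      &{done,err,stop} | +{done,err,stop}  ✓ label sets agree
        case done:
          !Bool | ?Bool  ✓
            !Int | ?Int  ✓
              X | X  ✓
        case err:
          !Bool | ?Bool  ✓
            !Int | ?Int  ✓
              X | X  ✓
        case stop:
          !Str | ?Str  ✓
            ?Unit | !Unit  ✓
              end | end  ✓
    case ack:
      &{ack,more,err} | +{ack,more,err}  ✓ label sets agree
        case ack:
          !Bool | ?Bool  ✓
            !Int | ?Int  ✓
              end | end  ✓
        case more:
          +{more,ok} | &{more,ok}  ✓ label sets agree
            case more:
              !Bool | ?Bool  ✓
                end | end  ✓
            case ok:
              !Bool | ?Bool  ✓
                X | X  ✓
        case err:
          &{ok,data,done} | +{ok,data,done}  ✓ label sets agree
            case ok:
              !Str | ?Str  ✓
                X | X  ✓
            case data:
              ?Int | !Int  ✓
                X | X  ✓
            case done:
              ?Unit | !Unit  ✓
                X | X  ✓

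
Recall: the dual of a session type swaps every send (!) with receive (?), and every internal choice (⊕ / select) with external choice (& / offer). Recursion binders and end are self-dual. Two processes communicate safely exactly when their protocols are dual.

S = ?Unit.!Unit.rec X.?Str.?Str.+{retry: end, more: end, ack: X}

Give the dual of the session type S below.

?Unit ↦ !Unit
  !Unit ↦ ?Unit
    rec X ↦ rec X  (rec unchanged)
      ?Str ↦ !Str
        ?Str ↦ !Str
          +{retry,more,ack} ↦ &{retry,more,ack}  (select→offer)
            • retry:
              dual(end) = end
            • more:
              dual(end) = end
            • ack:
              dual(X) = X

!Unit.?Unit.rec X.!Str.!Str.&{retry: end, more: end, ack: X}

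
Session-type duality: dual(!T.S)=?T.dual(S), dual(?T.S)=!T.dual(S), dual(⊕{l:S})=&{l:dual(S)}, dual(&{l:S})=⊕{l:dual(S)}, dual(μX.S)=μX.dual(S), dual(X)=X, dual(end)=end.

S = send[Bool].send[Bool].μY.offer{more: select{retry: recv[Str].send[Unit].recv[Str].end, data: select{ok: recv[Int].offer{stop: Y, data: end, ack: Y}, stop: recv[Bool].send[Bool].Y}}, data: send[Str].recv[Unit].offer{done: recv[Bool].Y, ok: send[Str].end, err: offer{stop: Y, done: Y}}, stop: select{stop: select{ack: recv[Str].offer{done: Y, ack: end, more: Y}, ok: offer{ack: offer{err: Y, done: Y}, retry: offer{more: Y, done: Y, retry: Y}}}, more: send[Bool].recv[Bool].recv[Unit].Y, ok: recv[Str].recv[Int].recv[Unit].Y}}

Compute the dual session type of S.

send[Bool] ↦ recv[Bool]
  send[Bool] ↦ recv[Bool]
    μY ↦ μY  (μ self-dual)
      offer{more,data,stop} ↦ select{more,data,stop}  (&→⊕)
        case more:
          select{retry,data} ↦ offer{retry,data}  (internal→external)
            case retry:
              recv[Str] ↦ send[Str]
                send[Unit] ↦ recv[Unit]
                  recv[Str] ↦ send[Str]
                    dual(end) = end
            case data:
              select{ok,stop} ↦ offer{ok,stop}  (internal→external)
                case ok:
                  recv[Int] ↦ send[Int]
                    offer{stop,data,ack} ↦ select{stop,data,ack}  (&→⊕)
                      case stop:
                        dual(Y) = Y
                      case data:
                        dual(end) = end
                      case ack:
                        dual(Y) = Y
                case stop:
                  recv[Bool] ↦ send[Bool]
                    send[Bool] ↦ recv[Bool]
                      dual(Y) = Y
        case data:
          send[Str] ↦ recv[Str]
            recv[Unit] ↦ send[Unit]
              offer{done,ok,err} ↦ select{done,ok,err}  (&→⊕)
                case done:
                  recv[Bool] ↦ send[Bool]
                    dual(Y) = Y
                case ok:
                  send[Str] ↦ recv[Str]
                    dual(end) = end
                case err:
                  offer{stop,done} ↦ select{stop,done}  (&→⊕)
                    case stop:
                      dual(Y) = Y
                    case done:
                      dual(Y) = Y
        case stop:
          select{stop,more,ok} ↦ offer{stop,more,ok}  (internal→external)
            case stop:
              select{ack,ok} ↦ offer{ack,ok}  (internal→external)
                case ack:
                  recv[Str] ↦ send[Str]
                    offer{done,ack,more} ↦ select{done,ack,more}  (&→⊕)
                      case done:
                        dual(Y) = Y
                      case ack:
                        dual(end) = end
                      case more:
                        dual(Y) = Y
                case ok:
                  offer{ack,retry} ↦ select{ack,retry}  (&→⊕)
                    case ack:
                      offer{err,done} ↦ select{err,done}  (&→⊕)
                        case err:
                          dual(Y) = Y
                        case done:
                          dual(Y) = Y
                    case retry:
                      offer{more,done,retry} ↦ select{more,done,retry}  (&→⊕)
                        case more:
                          dual(Y) = Y
                        case done:
                          dual(Y) = Y
                        case retry:
                          dual(Y) = Y
            case more:
              send[Bool] ↦ recv[Bool]
                recv[Bool] ↦ send[Bool]
                  recv[Unit] ↦ send[Unit]
                    dual(Y) = Y
            case ok:
              recv[Str] ↦ send[Str]
                recv[Int] ↦ send[Int]
                  recv[Unit] ↦ send[Unit]
                    dual(Y) = Y

recv[Bool].recv[Bool].μY.select{more: offer{retry: send[Str].recv[Unit].send[Str].end, data: offer{ok: send[Int].select{stop: Y, data: end, ack: Y}, stop: send[Bool].recv[Bool].Y}}, data: recv[Str].send[Unit].select{done: send[Bool].Y, ok: recv[Str].end, err: select{stop: Y, done: Y}}, stop: offer{stop: offer{ack: send[Str].select{done: Y, ack: end, more: Y}, ok: select{ack: select{err: Y, done: Y}, retry: select{more: Y, done: Y, retry: Y}}}, more: recv[Bool].send[Bool].send[Unit].Y, ok: send[Str].send[Int].send[Unit].Y}}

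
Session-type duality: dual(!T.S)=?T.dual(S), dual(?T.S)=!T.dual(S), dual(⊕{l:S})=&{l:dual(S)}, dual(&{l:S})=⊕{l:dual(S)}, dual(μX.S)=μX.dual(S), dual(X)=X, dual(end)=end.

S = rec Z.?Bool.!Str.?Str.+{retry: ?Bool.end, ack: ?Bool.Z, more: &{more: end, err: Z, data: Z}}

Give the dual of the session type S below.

rec Z → rec Z  (rec unchanged)
  ?Bool → !Bool
    !Str → ?Str
      ?Str → !Str
        +{retry,ack,more} → &{retry,ack,more}  (internal→external)
          [retry]
            ?Bool → !Bool
              end self-dual
          [ack]
            ?Bool → !Bool
              Z self-dual
          [more]
            &{more,err,data} → +{more,err,data}  (&→⊕)
              [more]
                end self-dual
              [err]
                Z self-dual
              [data]
                Z self-dual

rec Z.!Bool.?Str.!Str.&{retry: !Bool.end, ack: !Bool.Z, more: +{more: end, err: Z, data: Z}}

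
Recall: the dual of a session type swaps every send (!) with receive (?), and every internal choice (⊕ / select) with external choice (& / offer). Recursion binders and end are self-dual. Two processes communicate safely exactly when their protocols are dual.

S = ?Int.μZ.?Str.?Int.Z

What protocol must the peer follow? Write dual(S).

!Int.μZ.!Str.!Int.Z

?Int = !Int
  μZ = μZ  (rec unchanged)
    ?Str = !Str
      ?Int = !Int
        Z ↦ Z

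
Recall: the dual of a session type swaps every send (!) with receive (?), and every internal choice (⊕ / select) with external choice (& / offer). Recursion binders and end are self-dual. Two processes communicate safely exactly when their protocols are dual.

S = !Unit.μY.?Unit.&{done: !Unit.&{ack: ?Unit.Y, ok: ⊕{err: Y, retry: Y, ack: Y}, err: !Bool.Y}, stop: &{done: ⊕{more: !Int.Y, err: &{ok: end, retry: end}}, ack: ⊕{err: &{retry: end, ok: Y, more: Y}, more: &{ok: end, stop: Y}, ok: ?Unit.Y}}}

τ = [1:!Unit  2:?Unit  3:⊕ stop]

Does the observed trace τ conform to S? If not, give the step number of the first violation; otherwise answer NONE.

[1] !Unit  match  residual = μY.…
[2] ?Unit  match  residual = &{done: !Unit.&{ack: ?Unit.μY.…, ok: ⊕{err: μY.…, retry: μY.…, ack: μY.…}, err: !Bool.μY.…}, stop: &{done: ⊕{more: !Int.μY.…, err: &{ok: end, retry: end}}, ack: ⊕{err: &{retry: end, ok: μY.…, more: μY.…}, more: &{ok: end, stop: μY.…}, ok: ?Unit.μY.…}}}
[3] got ⊕ stop, protocol expects & done or & stop  ✗

3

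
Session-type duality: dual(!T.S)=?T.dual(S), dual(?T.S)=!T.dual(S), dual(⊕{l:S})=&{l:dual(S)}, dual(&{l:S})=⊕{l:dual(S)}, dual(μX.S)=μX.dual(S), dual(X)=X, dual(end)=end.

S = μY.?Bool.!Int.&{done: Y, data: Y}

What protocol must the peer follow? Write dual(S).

μY ↦ μY  (μ self-dual)
  ?Bool ↦ !Bool
    !Int ↦ ?Int
      &{done,data} ↦ ⊕{done,data}  (&→⊕)
        • done:
          dual(Y) = Y
        • data:
          dual(Y) = Y

μY.!Bool.?Int.⊕{done: Y, data: Y}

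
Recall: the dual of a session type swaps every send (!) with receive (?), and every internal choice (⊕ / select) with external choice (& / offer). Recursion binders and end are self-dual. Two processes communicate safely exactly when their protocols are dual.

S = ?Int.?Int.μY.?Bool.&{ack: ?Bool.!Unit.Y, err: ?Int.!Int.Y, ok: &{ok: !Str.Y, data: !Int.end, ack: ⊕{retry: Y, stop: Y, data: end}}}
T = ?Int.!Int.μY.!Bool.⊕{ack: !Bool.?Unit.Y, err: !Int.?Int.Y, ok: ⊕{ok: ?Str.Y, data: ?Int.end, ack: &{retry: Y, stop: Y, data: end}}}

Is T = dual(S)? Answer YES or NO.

NO

?Int ‖ ?Int  ✗ same direction on both sides — not dual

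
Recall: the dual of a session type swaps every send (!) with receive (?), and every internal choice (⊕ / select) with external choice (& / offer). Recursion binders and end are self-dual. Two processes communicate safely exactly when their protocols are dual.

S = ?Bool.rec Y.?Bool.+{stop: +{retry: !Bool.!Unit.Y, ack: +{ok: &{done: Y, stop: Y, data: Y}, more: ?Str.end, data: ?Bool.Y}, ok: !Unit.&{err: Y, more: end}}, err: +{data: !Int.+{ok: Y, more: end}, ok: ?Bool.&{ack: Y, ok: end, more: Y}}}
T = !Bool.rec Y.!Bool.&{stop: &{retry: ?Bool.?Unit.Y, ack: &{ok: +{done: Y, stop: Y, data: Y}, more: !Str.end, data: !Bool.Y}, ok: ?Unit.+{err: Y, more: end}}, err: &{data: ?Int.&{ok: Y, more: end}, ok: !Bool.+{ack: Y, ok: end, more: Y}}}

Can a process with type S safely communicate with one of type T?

?Bool vs !Bool  ✓
  rec Y vs rec Y  ✓ (μ self-dual)
    ?Bool vs !Bool  ✓
      +{stop,err} vs &{stop,err}  ✓ label sets agree
        case stop:
          +{retry,ack,ok} vs &{retry,ack,ok}  ✓ label sets agree
            case retry:
              !Bool vs ?Bool  ✓
                !Unit vs ?Unit  ✓
                  Y vs Y  ✓
            case ack:
              +{ok,more,data} vs &{ok,more,data}  ✓ label sets agree
                case ok:
                  &{done,stop,data} vs +{done,stop,data}  ✓ label sets agree
                    case done:
                      Y vs Y  ✓
                    case stop:
                      Y vs Y  ✓
                    case data:
                      Y vs Y  ✓
                case more:
                  ?Str vs !Str  ✓
                    end vs end  ✓
                case data:
                  ?Bool vs !Bool  ✓
                    Y vs Y  ✓
            case ok:
              !Unit vs ?Unit  ✓
                &{err,more} vs +{err,more}  ✓ label sets agree
                  case err:
                    Y vs Y  ✓
                  case more:
                    end vs end  ✓
        case err:
          +{data,ok} vs &{data,ok}  ✓ label sets agree
            case data:
              !Int vs ?Int  ✓
                +{ok,more} vs &{ok,more}  ✓ label sets agree
                  case ok:
                    Y vs Y  ✓
                  case more:
                    end vs end  ✓
            case ok:
              ?Bool vs !Bool  ✓
                &{ack,ok,more} vs +{ack,ok,more}  ✓ label sets agree
                  case ack:
                    Y vs Y  ✓
                  case ok:
                    end vs end  ✓
                  case more:
                    Y vs Y  ✓

YES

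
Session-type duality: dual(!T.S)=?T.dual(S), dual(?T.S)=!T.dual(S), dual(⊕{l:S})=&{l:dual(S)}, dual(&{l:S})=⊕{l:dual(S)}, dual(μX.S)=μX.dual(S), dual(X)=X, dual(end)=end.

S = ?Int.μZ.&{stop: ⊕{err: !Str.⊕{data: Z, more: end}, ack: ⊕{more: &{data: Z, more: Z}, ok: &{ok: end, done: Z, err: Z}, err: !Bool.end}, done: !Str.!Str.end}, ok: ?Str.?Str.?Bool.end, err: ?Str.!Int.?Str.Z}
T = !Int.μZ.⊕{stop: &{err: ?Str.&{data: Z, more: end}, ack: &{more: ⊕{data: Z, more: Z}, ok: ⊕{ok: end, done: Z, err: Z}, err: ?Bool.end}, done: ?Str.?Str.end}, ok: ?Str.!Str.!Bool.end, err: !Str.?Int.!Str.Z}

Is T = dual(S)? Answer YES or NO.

?Int | !Int  ✓
  μZ | μZ  ✓ (rec unchanged)
    &{stop,ok,err} | ⊕{stop,ok,err}  ✓ labels match
      • stop:
        ⊕{err,ack,done} | &{err,ack,done}  ✓ labels match
          • err:
            !Str | ?Str  ✓
              ⊕{data,more} | &{data,more}  ✓ labels match
                • data:
                  Z | Z  ✓
                • more:
                  end | end  ✓
          • ack:
            ⊕{more,ok,err} | &{more,ok,err}  ✓ labels match
              • more:
                &{data,more} | ⊕{data,more}  ✓ labels match
                  • data:
                    Z | Z  ✓
                  • more:
                    Z | Z  ✓
              • ok:
                &{ok,done,err} | ⊕{ok,done,err}  ✓ labels match
                  • ok:
                    end | end  ✓
                  • done:
                    Z | Z  ✓
                  • err:
                    Z | Z  ✓
              • err:
                !Bool | ?Bool  ✓
                  end | end  ✓
          • done:
            !Str | ?Str  ✓
              !Str | ?Str  ✓
                end | end  ✓
      • ok:
        ?Str | ?Str  ✗ same direction on both sides — not dual

NO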